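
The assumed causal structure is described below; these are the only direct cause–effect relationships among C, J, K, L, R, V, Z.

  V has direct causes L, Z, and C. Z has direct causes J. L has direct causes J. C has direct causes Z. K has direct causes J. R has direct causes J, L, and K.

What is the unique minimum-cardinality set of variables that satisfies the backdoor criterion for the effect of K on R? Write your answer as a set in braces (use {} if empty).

Variables eligible for adjustment (non-descendants of K, excluding K and R): {C, J, L, V, Z}.
Backdoor paths from K to R:
  P1: K <- J -> Z -> C -> V <- L -> R
  P2: K <- J -> Z -> V <- L -> R
  P3: K <- J -> L -> R
  P4: K <- J -> R
The empty set is not sufficient: P3 (K <- J -> L -> R) has no collider blocking it and no conditioned non-collider, so it is open.
Try {J}:
  P1: blocked at fork node J ∈ conditioning set.
  P2: blocked at fork node J ∈ conditioning set.
  P3: blocked at fork node J ∈ conditioning set.
  P4: blocked at fork node J ∈ conditioning set.
{J} contains no descendant of K and blocks every backdoor path.
No other singleton works — e.g. {Z} leaves P3 open — so {J} is the unique smallest valid adjustment set.

{J}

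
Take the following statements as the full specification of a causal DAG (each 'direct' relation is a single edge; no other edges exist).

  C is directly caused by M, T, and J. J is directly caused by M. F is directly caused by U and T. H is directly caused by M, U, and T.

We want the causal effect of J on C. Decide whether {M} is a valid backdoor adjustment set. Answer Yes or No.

Yes

Backdoor paths from J to C (paths whose first edge points into J):
  P1: J <- M -> C
  P2: J <- M -> H <- T -> C
  P3: J <- M -> H <- U -> F <- T -> C
Condition 1 (no descendant of J in the set): holds — descendants of J are {C}; none are in {M}.
Condition 2 (every backdoor path blocked by {M}):
  P1: blocked at fork node M ∈ conditioning set.
  P2: blocked at fork node M ∈ conditioning set.
  P3: blocked at fork node M ∈ conditioning set.
{M} satisfies the backdoor criterion.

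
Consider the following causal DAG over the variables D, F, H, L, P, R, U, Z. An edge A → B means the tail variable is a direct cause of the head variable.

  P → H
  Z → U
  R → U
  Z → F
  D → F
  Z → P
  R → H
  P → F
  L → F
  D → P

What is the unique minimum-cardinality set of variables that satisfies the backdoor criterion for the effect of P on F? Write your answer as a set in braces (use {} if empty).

{D, Z}

Variables eligible for adjustment (non-descendants of P, excluding P and F): {D, L, R, U, Z}.
Backdoor paths from P to F:
  P1: P <- D -> F
  P2: P <- Z -> F
The empty set is not sufficient: P1 (P <- D -> F) has no collider blocking it and no conditioned non-collider, so it is open.
Try {D, Z}:
  P1: blocked at fork node D ∈ conditioning set.
  P2: blocked at fork node Z ∈ conditioning set.
{D, Z} contains no descendant of P and blocks every backdoor path.
Every element of {D, Z} is needed (dropping D leaves P1 open; dropping Z leaves P2 open), so no proper subset is valid.
Among all size-2 subsets of the eligible variables, only {D, Z} blocks every backdoor path, so it is the unique smallest valid adjustment set.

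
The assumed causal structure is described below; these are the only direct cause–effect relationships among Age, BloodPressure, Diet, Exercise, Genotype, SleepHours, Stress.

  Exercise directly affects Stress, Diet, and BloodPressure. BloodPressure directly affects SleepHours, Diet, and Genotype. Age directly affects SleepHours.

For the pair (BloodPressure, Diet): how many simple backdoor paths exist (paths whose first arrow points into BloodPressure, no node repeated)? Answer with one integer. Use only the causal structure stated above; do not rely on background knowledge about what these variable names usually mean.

A backdoor path from BloodPressure to Diet is any simple undirected path whose first edge points into BloodPressure (i.e. leaves BloodPressure via a parent).
Parents of BloodPressure: {Exercise}.
Enumerating:
  P1: BloodPressure <- Exercise -> Diet
That exhausts the simple backdoor paths. Count: 1.

1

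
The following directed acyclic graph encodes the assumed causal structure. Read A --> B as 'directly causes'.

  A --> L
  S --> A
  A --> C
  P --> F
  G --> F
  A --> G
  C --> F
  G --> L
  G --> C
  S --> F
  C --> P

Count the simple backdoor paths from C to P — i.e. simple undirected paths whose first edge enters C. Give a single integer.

6

A backdoor path from C to P is any simple undirected path whose first edge points into C (i.e. leaves C via a parent).
Parents of C: {A, G}.
Enumerating:
  P1: C <- A <- S -> F <- P
  P2: C <- A -> G -> F <- P
  P3: C <- A -> L <- G -> F <- P
  P4: C <- G <- A <- S -> F <- P
  P5: C <- G -> L <- A <- S -> F <- P
  P6: C <- G -> F <- P
That exhausts the simple backdoor paths. Count: 6.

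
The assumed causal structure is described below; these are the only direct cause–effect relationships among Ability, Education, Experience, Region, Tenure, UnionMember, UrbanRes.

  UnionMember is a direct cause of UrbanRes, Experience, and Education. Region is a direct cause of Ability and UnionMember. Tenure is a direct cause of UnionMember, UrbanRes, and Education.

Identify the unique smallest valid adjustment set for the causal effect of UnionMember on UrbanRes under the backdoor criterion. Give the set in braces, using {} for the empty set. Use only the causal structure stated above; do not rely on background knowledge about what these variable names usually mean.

Variables eligible for adjustment (non-descendants of UnionMember, excluding UnionMember and UrbanRes): {Ability, Region, Tenure}.
Backdoor paths from UnionMember to UrbanRes:
  P1: UnionMember <- Tenure -> UrbanRes
The empty set is not sufficient: P1 (UnionMember <- Tenure -> UrbanRes) has no collider blocking it and no conditioned non-collider, so it is open.
Try {Tenure}:
  P1: blocked at fork node Tenure ∈ conditioning set.
{Tenure} contains no descendant of UnionMember and blocks every backdoor path.
No other singleton works — e.g. {Region} leaves P1 open — so {Tenure} is the unique smallest valid adjustment set.

{Tenure}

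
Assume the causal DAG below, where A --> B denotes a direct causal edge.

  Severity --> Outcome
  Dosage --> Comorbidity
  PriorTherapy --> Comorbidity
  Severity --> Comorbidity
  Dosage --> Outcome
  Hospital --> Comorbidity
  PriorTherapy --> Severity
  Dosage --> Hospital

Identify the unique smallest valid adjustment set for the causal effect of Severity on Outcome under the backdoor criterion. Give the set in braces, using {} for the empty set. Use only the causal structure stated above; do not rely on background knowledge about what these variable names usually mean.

Variables eligible for adjustment (non-descendants of Severity, excluding Severity and Outcome): {Dosage, Hospital, PriorTherapy}.
Backdoor paths from Severity to Outcome:
  P1: Severity <- PriorTherapy -> Comorbidity <- Dosage -> Outcome
  P2: Severity <- PriorTherapy -> Comorbidity <- Hospital <- Dosage -> Outcome
Each backdoor path contains an unconditioned collider, so every path is already blocked with the empty conditioning set:
  P1: blocked at collider Comorbidity (neither it nor any descendant is in the conditioning set).
  P2: blocked at collider Comorbidity (neither it nor any descendant is in the conditioning set).
The empty set is therefore the unique smallest valid set.

{}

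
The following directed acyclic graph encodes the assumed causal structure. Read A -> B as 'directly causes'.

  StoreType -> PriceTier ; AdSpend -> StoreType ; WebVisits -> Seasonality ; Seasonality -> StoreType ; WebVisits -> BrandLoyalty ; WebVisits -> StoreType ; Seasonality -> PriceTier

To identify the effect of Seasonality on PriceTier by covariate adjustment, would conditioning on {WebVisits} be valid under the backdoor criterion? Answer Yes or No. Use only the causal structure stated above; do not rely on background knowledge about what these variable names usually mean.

Backdoor paths from Seasonality to PriceTier (paths whose first edge points into Seasonality):
  P1: Seasonality <- WebVisits -> StoreType -> PriceTier
Condition 1 (no descendant of Seasonality in the set): holds — descendants of Seasonality are {PriceTier, StoreType}; none are in {WebVisits}.
Condition 2 (every backdoor path blocked by {WebVisits}):
  P1: blocked at fork node WebVisits ∈ conditioning set.
{WebVisits} satisfies the backdoor criterion.

Yes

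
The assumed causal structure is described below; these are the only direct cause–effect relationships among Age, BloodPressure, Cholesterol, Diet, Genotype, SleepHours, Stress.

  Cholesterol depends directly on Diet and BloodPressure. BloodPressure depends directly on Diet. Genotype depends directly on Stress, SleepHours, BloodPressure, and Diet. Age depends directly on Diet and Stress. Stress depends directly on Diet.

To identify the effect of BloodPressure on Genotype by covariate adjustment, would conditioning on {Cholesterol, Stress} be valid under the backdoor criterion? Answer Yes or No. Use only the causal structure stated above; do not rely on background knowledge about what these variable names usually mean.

No

Backdoor paths from BloodPressure to Genotype (paths whose first edge points into BloodPressure):
  P1: BloodPressure <- Diet -> Stress -> Genotype
  P2: BloodPressure <- Diet -> Age <- Stress -> Genotype
  P3: BloodPressure <- Diet -> Genotype
Condition 1 (no descendant of BloodPressure in the set): FAILS — Cholesterol is a descendant of BloodPressure.
Condition 2 (every backdoor path blocked by {Cholesterol, Stress}):
  P1: blocked at chain node Stress ∈ conditioning set.
  P2: blocked at collider Age (neither it nor any descendant is in the conditioning set).
  P3: open — no interior node is in the conditioning set.
{Cholesterol, Stress} does not satisfy the backdoor criterion.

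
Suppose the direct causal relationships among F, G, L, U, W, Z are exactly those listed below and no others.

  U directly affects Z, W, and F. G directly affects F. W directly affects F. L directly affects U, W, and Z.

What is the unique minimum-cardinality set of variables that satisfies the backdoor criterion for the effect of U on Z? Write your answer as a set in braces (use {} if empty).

Variables eligible for adjustment (non-descendants of U, excluding U and Z): {G, L}.
Backdoor paths from U to Z:
  P1: U <- L -> Z
The empty set is not sufficient: P1 (U <- L -> Z) has no collider blocking it and no conditioned non-collider, so it is open.
Try {L}:
  P1: blocked at fork node L ∈ conditioning set.
{L} contains no descendant of U and blocks every backdoor path.
No other singleton works — e.g. {G} leaves P1 open — so {L} is the unique smallest valid adjustment set.

{L}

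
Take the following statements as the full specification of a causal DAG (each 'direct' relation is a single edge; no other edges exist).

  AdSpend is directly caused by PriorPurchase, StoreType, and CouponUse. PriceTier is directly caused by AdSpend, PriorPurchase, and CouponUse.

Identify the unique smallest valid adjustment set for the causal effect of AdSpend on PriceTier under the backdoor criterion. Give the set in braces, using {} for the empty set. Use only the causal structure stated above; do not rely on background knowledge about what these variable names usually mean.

Variables eligible for adjustment (non-descendants of AdSpend, excluding AdSpend and PriceTier): {CouponUse, PriorPurchase, StoreType}.
Backdoor paths from AdSpend to PriceTier:
  P1: AdSpend <- PriorPurchase -> PriceTier
  P2: AdSpend <- CouponUse -> PriceTier
The empty set is not sufficient: P1 (AdSpend <- PriorPurchase -> PriceTier) has no collider blocking it and no conditioned non-collider, so it is open.
Try {CouponUse, PriorPurchase}:
  P1: blocked at fork node PriorPurchase ∈ conditioning set.
  P2: blocked at fork node CouponUse ∈ conditioning set.
{CouponUse, PriorPurchase} contains no descendant of AdSpend and blocks every backdoor path.
Every element of {CouponUse, PriorPurchase} is needed (dropping CouponUse leaves P2 open; dropping PriorPurchase leaves P1 open), so no proper subset is valid.
Among all size-2 subsets of the eligible variables, only {CouponUse, PriorPurchase} blocks every backdoor path, so it is the unique smallest valid adjustment set.

{CouponUse, PriorPurchase}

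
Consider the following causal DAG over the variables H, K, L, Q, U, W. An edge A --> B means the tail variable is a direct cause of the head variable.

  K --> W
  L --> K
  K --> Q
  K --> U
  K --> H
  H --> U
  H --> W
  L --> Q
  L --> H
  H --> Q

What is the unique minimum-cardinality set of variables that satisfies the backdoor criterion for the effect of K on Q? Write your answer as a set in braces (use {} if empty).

{L}

Variables eligible for adjustment (non-descendants of K, excluding K and Q): {L}.
Backdoor paths from K to Q:
  P1: K <- L -> H -> Q
  P2: K <- L -> Q
The empty set is not sufficient: P1 (K <- L -> H -> Q) has no collider blocking it and no conditioned non-collider, so it is open.
Try {L}:
  P1: blocked at fork node L ∈ conditioning set.
  P2: blocked at fork node L ∈ conditioning set.
{L} contains no descendant of K and blocks every backdoor path.
{L} is the unique smallest valid adjustment set.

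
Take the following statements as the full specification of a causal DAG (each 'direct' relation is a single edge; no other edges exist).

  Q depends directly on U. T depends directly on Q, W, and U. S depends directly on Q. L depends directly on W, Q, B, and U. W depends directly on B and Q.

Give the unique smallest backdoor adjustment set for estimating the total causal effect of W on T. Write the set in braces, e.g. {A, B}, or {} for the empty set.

{Q}

Variables eligible for adjustment (non-descendants of W, excluding W and T): {B, Q, S, U}.
Backdoor paths from W to T:
  P1: W <- Q <- U -> T
  P2: W <- Q -> L <- U -> T
  P3: W <- Q -> T
  P4: W <- B -> L <- U -> Q -> T
  P5: W <- B -> L <- U -> T
  P6: W <- B -> L <- Q <- U -> T
  P7: W <- B -> L <- Q -> T
The empty set is not sufficient: P1 (W <- Q <- U -> T) has no collider blocking it and no conditioned non-collider, so it is open.
Try {Q}:
  P1: blocked at chain node Q ∈ conditioning set.
  P2: blocked at fork node Q ∈ conditioning set.
  P3: blocked at fork node Q ∈ conditioning set.
  P4: blocked at collider L (neither it nor any descendant is in the conditioning set).
  P5: blocked at collider L (neither it nor any descendant is in the conditioning set).
  P6: blocked at collider L (neither it nor any descendant is in the conditioning set).
  P7: blocked at collider L (neither it nor any descendant is in the conditioning set).
{Q} contains no descendant of W and blocks every backdoor path.
No other singleton works — e.g. {U} leaves P3 open — so {Q} is the unique smallest valid adjustment set.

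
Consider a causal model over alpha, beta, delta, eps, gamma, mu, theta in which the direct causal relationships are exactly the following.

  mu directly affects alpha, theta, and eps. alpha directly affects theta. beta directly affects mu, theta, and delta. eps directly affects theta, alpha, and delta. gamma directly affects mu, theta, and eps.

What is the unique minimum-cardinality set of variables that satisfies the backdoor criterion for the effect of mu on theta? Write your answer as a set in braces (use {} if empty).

{beta, gamma}

Variables eligible for adjustment (non-descendants of mu, excluding mu and theta): {beta, gamma}.
Backdoor paths from mu to theta:
  P1: mu <- gamma -> eps -> alpha -> theta
  P2: mu <- gamma -> eps -> delta <- beta -> theta
  P3: mu <- gamma -> eps -> theta
  P4: mu <- gamma -> theta
  P5: mu <- beta -> delta <- eps <- gamma -> theta
  P6: mu <- beta -> delta <- eps -> alpha -> theta
  P7: mu <- beta -> delta <- eps -> theta
  P8: mu <- beta -> theta
The empty set is not sufficient: P1 (mu <- gamma -> eps -> alpha -> theta) has no collider blocking it and no conditioned non-collider, so it is open.
Try {beta, gamma}:
  P1: blocked at fork node gamma ∈ conditioning set.
  P2: blocked at fork node gamma ∈ conditioning set.
  P3: blocked at fork node gamma ∈ conditioning set.
  P4: blocked at fork node gamma ∈ conditioning set.
  P5: blocked at fork node beta ∈ conditioning set.
  P6: blocked at fork node beta ∈ conditioning set.
  P7: blocked at fork node beta ∈ conditioning set.
  P8: blocked at fork node beta ∈ conditioning set.
{beta, gamma} contains no descendant of mu and blocks every backdoor path.
Every element of {beta, gamma} is needed (dropping beta leaves P8 open; dropping gamma leaves P1 open), so no proper subset is valid.
Among all size-2 subsets of the eligible variables, only {beta, gamma} blocks every backdoor path, so it is the unique smallest valid adjustment set.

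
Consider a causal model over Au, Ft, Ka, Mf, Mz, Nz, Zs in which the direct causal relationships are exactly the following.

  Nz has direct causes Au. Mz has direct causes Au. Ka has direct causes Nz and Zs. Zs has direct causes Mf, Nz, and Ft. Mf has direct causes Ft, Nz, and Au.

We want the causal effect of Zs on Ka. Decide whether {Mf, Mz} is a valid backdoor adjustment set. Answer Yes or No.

No

Backdoor paths from Zs to Ka (paths whose first edge points into Zs):
  P1: Zs <- Ft -> Mf <- Au -> Nz -> Ka
  P2: Zs <- Ft -> Mf <- Nz -> Ka
  P3: Zs <- Nz -> Ka
  P4: Zs <- Mf <- Au -> Nz -> Ka
  P5: Zs <- Mf <- Nz -> Ka
Condition 1 (no descendant of Zs in the set): holds — descendants of Zs are {Ka}; none are in {Mf, Mz}.
Condition 2 (every backdoor path blocked by {Mf, Mz}):
  P1: open — collider(s) Mf are conditioned on (or have a conditioned descendant) and no non-collider on the path is in the set.
  P2: open — collider(s) Mf are conditioned on (or have a conditioned descendant) and no non-collider on the path is in the set.
  P3: open — no interior node is in the conditioning set.
  P4: blocked at chain node Mf ∈ conditioning set.
  P5: blocked at chain node Mf ∈ conditioning set.
{Mf, Mz} does not satisfy the backdoor criterion.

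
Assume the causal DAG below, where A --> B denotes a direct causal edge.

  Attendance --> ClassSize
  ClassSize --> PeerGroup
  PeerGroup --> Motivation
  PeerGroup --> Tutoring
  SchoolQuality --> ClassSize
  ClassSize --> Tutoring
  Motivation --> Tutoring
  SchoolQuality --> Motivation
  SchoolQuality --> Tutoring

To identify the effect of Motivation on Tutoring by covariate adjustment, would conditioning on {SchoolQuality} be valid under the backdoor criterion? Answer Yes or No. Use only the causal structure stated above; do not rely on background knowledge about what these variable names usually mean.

Backdoor paths from Motivation to Tutoring (paths whose first edge points into Motivation):
  P1: Motivation <- SchoolQuality -> ClassSize -> PeerGroup -> Tutoring
  P2: Motivation <- SchoolQuality -> ClassSize -> Tutoring
  P3: Motivation <- SchoolQuality -> Tutoring
  P4: Motivation <- PeerGroup <- ClassSize <- SchoolQuality -> Tutoring
  P5: Motivation <- PeerGroup <- ClassSize -> Tutoring
  P6: Motivation <- PeerGroup -> Tutoring
Condition 1 (no descendant of Motivation in the set): holds — descendants of Motivation are {Tutoring}; none are in {SchoolQuality}.
Condition 2 (every backdoor path blocked by {SchoolQuality}):
  P1: blocked at fork node SchoolQuality ∈ conditioning set.
  P2: blocked at fork node SchoolQuality ∈ conditioning set.
  P3: blocked at fork node SchoolQuality ∈ conditioning set.
  P4: blocked at fork node SchoolQuality ∈ conditioning set.
  P5: open — no interior node is in the conditioning set.
  P6: open — no interior node is in the conditioning set.
{SchoolQuality} does not satisfy the backdoor criterion.

No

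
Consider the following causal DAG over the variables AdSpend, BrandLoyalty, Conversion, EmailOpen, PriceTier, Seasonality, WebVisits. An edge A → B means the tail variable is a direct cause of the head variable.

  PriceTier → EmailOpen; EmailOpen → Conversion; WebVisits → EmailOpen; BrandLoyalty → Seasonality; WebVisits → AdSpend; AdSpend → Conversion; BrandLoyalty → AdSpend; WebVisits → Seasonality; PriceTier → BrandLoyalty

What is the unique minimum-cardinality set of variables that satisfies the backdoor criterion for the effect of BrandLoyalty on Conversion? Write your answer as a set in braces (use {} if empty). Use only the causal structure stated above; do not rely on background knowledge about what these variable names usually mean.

{PriceTier}

Variables eligible for adjustment (non-descendants of BrandLoyalty, excluding BrandLoyalty and Conversion): {EmailOpen, PriceTier, WebVisits}.
Backdoor paths from BrandLoyalty to Conversion:
  P1: BrandLoyalty <- PriceTier -> EmailOpen <- WebVisits -> AdSpend -> Conversion
  P2: BrandLoyalty <- PriceTier -> EmailOpen -> Conversion
The empty set is not sufficient: P2 (BrandLoyalty <- PriceTier -> EmailOpen -> Conversion) has no collider blocking it and no conditioned non-collider, so it is open.
Try {PriceTier}:
  P1: blocked at fork node PriceTier ∈ conditioning set.
  P2: blocked at fork node PriceTier ∈ conditioning set.
{PriceTier} contains no descendant of BrandLoyalty and blocks every backdoor path.
No other singleton works — e.g. {WebVisits} leaves P2 open — so {PriceTier} is the unique smallest valid adjustment set.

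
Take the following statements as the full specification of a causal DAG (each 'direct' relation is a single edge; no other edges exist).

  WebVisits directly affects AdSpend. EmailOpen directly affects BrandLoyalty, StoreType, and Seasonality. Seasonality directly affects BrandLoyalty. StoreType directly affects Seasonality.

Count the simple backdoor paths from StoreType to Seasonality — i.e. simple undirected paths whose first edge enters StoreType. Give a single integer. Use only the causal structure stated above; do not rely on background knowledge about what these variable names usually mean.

A backdoor path from StoreType to Seasonality is any simple undirected path whose first edge points into StoreType (i.e. leaves StoreType via a parent).
Parents of StoreType: {EmailOpen}.
Enumerating:
  P1: StoreType <- EmailOpen -> Seasonality
  P2: StoreType <- EmailOpen -> BrandLoyalty <- Seasonality
That exhausts the simple backdoor paths. Count: 2.

2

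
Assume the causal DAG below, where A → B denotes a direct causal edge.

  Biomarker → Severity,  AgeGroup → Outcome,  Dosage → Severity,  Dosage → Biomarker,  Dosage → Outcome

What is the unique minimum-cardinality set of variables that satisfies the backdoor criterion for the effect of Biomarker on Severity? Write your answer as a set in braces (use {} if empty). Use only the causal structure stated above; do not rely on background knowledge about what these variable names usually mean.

Variables eligible for adjustment (non-descendants of Biomarker, excluding Biomarker and Severity): {AgeGroup, Dosage, Outcome}.
Backdoor paths from Biomarker to Severity:
  P1: Biomarker <- Dosage -> Severity
The empty set is not sufficient: P1 (Biomarker <- Dosage -> Severity) has no collider blocking it and no conditioned non-collider, so it is open.
Try {Dosage}:
  P1: blocked at fork node Dosage ∈ conditioning set.
{Dosage} contains no descendant of Biomarker and blocks every backdoor path.
No other singleton works — e.g. {AgeGroup} leaves P1 open — so {Dosage} is the unique smallest valid adjustment set.

{Dosage}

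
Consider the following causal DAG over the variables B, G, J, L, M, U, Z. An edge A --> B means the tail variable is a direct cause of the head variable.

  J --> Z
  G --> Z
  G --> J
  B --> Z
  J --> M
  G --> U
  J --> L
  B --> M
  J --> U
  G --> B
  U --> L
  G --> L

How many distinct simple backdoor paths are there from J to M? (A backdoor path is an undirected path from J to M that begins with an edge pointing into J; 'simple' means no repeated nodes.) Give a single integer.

A backdoor path from J to M is any simple undirected path whose first edge points into J (i.e. leaves J via a parent).
Parents of J: {G}.
Enumerating:
  P1: J <- G -> B -> M
  P2: J <- G -> Z <- B -> M
That exhausts the simple backdoor paths. Count: 2.

2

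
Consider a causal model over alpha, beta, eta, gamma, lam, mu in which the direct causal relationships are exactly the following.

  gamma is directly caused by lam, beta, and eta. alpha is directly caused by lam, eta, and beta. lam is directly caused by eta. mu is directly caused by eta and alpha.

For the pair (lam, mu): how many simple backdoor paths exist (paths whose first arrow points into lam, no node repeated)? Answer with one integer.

3

A backdoor path from lam to mu is any simple undirected path whose first edge points into lam (i.e. leaves lam via a parent).
Parents of lam: {eta}.
Enumerating:
  P1: lam <- eta -> gamma <- beta -> alpha -> mu
  P2: lam <- eta -> alpha -> mu
  P3: lam <- eta -> mu
That exhausts the simple backdoor paths. Count: 3.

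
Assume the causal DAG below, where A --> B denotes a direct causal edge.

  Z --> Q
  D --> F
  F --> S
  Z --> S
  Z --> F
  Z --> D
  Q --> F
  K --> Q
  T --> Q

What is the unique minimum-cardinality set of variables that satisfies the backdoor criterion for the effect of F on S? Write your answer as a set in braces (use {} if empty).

Variables eligible for adjustment (non-descendants of F, excluding F and S): {D, K, Q, T, Z}.
Backdoor paths from F to S:
  P1: F <- Z -> S
  P2: F <- D <- Z -> S
  P3: F <- Q <- Z -> S
The empty set is not sufficient: P1 (F <- Z -> S) has no collider blocking it and no conditioned non-collider, so it is open.
Try {Z}:
  P1: blocked at fork node Z ∈ conditioning set.
  P2: blocked at fork node Z ∈ conditioning set.
  P3: blocked at fork node Z ∈ conditioning set.
{Z} contains no descendant of F and blocks every backdoor path.
No other singleton works — e.g. {K} leaves P1 open — so {Z} is the unique smallest valid adjustment set.

{Z}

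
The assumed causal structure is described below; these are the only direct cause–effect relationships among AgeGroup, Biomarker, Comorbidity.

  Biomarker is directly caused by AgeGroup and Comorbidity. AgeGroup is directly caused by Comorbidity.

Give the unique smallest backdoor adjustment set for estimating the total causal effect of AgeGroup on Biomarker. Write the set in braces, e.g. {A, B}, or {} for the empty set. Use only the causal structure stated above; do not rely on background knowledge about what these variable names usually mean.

{Comorbidity}

Variables eligible for adjustment (non-descendants of AgeGroup, excluding AgeGroup and Biomarker): {Comorbidity}.
Backdoor paths from AgeGroup to Biomarker:
  P1: AgeGroup <- Comorbidity -> Biomarker
The empty set is not sufficient: P1 (AgeGroup <- Comorbidity -> Biomarker) has no collider blocking it and no conditioned non-collider, so it is open.
Try {Comorbidity}:
  P1: blocked at fork node Comorbidity ∈ conditioning set.
{Comorbidity} contains no descendant of AgeGroup and blocks every backdoor path.
{Comorbidity} is the unique smallest valid adjustment set.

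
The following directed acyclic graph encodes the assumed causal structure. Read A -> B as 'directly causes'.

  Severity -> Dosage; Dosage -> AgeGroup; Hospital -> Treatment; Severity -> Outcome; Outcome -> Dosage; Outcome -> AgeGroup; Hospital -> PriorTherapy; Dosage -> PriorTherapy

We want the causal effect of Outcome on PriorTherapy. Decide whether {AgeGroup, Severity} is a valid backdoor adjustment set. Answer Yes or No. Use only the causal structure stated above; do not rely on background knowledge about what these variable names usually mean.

Backdoor paths from Outcome to PriorTherapy (paths whose first edge points into Outcome):
  P1: Outcome <- Severity -> Dosage -> PriorTherapy
Condition 1 (no descendant of Outcome in the set): FAILS — AgeGroup is a descendant of Outcome.
Condition 2 (every backdoor path blocked by {AgeGroup, Severity}):
  P1: blocked at fork node Severity ∈ conditioning set.
{AgeGroup, Severity} does not satisfy the backdoor criterion.

No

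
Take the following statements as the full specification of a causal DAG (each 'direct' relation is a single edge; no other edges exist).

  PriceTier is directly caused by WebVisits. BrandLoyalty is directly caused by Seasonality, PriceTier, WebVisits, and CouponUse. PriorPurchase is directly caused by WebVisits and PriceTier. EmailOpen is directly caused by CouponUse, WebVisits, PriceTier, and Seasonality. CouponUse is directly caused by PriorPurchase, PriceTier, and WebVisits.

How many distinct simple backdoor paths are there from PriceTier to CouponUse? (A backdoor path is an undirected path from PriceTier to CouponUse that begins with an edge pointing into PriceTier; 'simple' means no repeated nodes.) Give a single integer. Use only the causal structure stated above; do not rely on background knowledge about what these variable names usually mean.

6

A backdoor path from PriceTier to CouponUse is any simple undirected path whose first edge points into PriceTier (i.e. leaves PriceTier via a parent).
Parents of PriceTier: {WebVisits}.
Enumerating:
  P1: PriceTier <- WebVisits -> PriorPurchase -> CouponUse
  P2: PriceTier <- WebVisits -> CouponUse
  P3: PriceTier <- WebVisits -> EmailOpen <- Seasonality -> BrandLoyalty <- CouponUse
  P4: PriceTier <- WebVisits -> EmailOpen <- CouponUse
  P5: PriceTier <- WebVisits -> BrandLoyalty <- Seasonality -> EmailOpen <- CouponUse
  P6: PriceTier <- WebVisits -> BrandLoyalty <- CouponUse
That exhausts the simple backdoor paths. Count: 6.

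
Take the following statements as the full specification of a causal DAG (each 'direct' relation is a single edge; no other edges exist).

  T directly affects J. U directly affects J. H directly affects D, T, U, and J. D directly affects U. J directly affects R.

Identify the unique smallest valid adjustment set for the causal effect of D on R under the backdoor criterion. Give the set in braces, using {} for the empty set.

{H}

Variables eligible for adjustment (non-descendants of D, excluding D and R): {H, T}.
Backdoor paths from D to R:
  P1: D <- H -> T -> J -> R
  P2: D <- H -> U -> J -> R
  P3: D <- H -> J -> R
The empty set is not sufficient: P1 (D <- H -> T -> J -> R) has no collider blocking it and no conditioned non-collider, so it is open.
Try {H}:
  P1: blocked at fork node H ∈ conditioning set.
  P2: blocked at fork node H ∈ conditioning set.
  P3: blocked at fork node H ∈ conditioning set.
{H} contains no descendant of D and blocks every backdoor path.
No other singleton works — e.g. {T} leaves P2 open — so {H} is the unique smallest valid adjustment set.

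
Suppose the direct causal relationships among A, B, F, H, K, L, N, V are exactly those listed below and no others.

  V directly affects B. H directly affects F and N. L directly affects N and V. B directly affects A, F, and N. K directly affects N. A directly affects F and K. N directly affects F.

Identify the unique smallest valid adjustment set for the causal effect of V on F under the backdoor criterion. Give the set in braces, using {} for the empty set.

Variables eligible for adjustment (non-descendants of V, excluding V and F): {H, L}.
Backdoor paths from V to F:
  P1: V <- L -> N <- H -> F
  P2: V <- L -> N <- B -> A -> F
  P3: V <- L -> N <- B -> F
  P4: V <- L -> N <- K <- A <- B -> F
  P5: V <- L -> N <- K <- A -> F
  P6: V <- L -> N -> F
The empty set is not sufficient: P6 (V <- L -> N -> F) has no collider blocking it and no conditioned non-collider, so it is open.
Try {L}:
  P1: blocked at fork node L ∈ conditioning set.
  P2: blocked at fork node L ∈ conditioning set.
  P3: blocked at fork node L ∈ conditioning set.
  P4: blocked at fork node L ∈ conditioning set.
  P5: blocked at fork node L ∈ conditioning set.
  P6: blocked at fork node L ∈ conditioning set.
{L} contains no descendant of V and blocks every backdoor path.
No other singleton works — e.g. {H} leaves P6 open — so {L} is the unique smallest valid adjustment set.

{L}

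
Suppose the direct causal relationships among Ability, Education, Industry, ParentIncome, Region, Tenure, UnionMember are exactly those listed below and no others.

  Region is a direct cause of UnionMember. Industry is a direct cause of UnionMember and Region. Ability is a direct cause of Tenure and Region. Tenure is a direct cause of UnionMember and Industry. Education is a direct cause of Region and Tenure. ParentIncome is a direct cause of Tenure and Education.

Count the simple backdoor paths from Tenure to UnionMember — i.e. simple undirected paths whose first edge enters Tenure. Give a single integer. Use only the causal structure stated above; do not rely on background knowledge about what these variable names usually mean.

6

A backdoor path from Tenure to UnionMember is any simple undirected path whose first edge points into Tenure (i.e. leaves Tenure via a parent).
Parents of Tenure: {Ability, Education, ParentIncome}.
Enumerating:
  P1: Tenure <- ParentIncome -> Education -> Region <- Industry -> UnionMember
  P2: Tenure <- ParentIncome -> Education -> Region -> UnionMember
  P3: Tenure <- Education -> Region <- Industry -> UnionMember
  P4: Tenure <- Education -> Region -> UnionMember
  P5: Tenure <- Ability -> Region <- Industry -> UnionMember
  P6: Tenure <- Ability -> Region -> UnionMember
That exhausts the simple backdoor paths. Count: 6.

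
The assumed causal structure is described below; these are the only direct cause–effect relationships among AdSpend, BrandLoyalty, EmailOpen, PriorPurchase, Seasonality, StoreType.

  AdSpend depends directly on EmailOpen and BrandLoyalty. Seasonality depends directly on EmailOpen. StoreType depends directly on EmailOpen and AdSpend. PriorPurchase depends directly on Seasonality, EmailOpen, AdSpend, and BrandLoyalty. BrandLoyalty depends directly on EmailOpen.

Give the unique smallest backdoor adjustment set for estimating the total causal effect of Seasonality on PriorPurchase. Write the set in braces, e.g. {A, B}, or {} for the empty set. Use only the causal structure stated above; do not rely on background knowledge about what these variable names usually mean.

{EmailOpen}

Variables eligible for adjustment (non-descendants of Seasonality, excluding Seasonality and PriorPurchase): {AdSpend, BrandLoyalty, EmailOpen, StoreType}.
Backdoor paths from Seasonality to PriorPurchase:
  P1: Seasonality <- EmailOpen -> BrandLoyalty -> AdSpend -> PriorPurchase
  P2: Seasonality <- EmailOpen -> BrandLoyalty -> PriorPurchase
  P3: Seasonality <- EmailOpen -> AdSpend <- BrandLoyalty -> PriorPurchase
  P4: Seasonality <- EmailOpen -> AdSpend -> PriorPurchase
  P5: Seasonality <- EmailOpen -> PriorPurchase
  P6: Seasonality <- EmailOpen -> StoreType <- AdSpend <- BrandLoyalty -> PriorPurchase
  P7: Seasonality <- EmailOpen -> StoreType <- AdSpend -> PriorPurchase
The empty set is not sufficient: P1 (Seasonality <- EmailOpen -> BrandLoyalty -> AdSpend -> PriorPurchase) has no collider blocking it and no conditioned non-collider, so it is open.
Try {EmailOpen}:
  P1: blocked at fork node EmailOpen ∈ conditioning set.
  P2: blocked at fork node EmailOpen ∈ conditioning set.
  P3: blocked at fork node EmailOpen ∈ conditioning set.
  P4: blocked at fork node EmailOpen ∈ conditioning set.
  P5: blocked at fork node EmailOpen ∈ conditioning set.
  P6: blocked at fork node EmailOpen ∈ conditioning set.
  P7: blocked at fork node EmailOpen ∈ conditioning set.
{EmailOpen} contains no descendant of Seasonality and blocks every backdoor path.
No other singleton works — e.g. {BrandLoyalty} leaves P4 open — so {EmailOpen} is the unique smallest valid adjustment set.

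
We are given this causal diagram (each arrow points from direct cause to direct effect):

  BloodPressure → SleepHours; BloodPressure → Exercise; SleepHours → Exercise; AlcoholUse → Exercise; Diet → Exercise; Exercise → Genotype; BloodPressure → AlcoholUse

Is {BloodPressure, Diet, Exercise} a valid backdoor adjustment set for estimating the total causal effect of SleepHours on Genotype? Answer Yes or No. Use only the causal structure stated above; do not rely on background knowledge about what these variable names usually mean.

No

Backdoor paths from SleepHours to Genotype (paths whose first edge points into SleepHours):
  P1: SleepHours <- BloodPressure -> AlcoholUse -> Exercise -> Genotype
  P2: SleepHours <- BloodPressure -> Exercise -> Genotype
Condition 1 (no descendant of SleepHours in the set): FAILS — Exercise is a descendant of SleepHours.
Condition 2 (every backdoor path blocked by {BloodPressure, Diet, Exercise}):
  P1: blocked at fork node BloodPressure ∈ conditioning set.
  P2: blocked at fork node BloodPressure ∈ conditioning set.
{BloodPressure, Diet, Exercise} does not satisfy the backdoor criterion.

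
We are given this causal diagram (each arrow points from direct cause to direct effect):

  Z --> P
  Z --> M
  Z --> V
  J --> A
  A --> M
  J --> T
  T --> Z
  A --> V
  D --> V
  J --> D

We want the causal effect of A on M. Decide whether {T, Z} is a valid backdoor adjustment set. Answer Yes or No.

Backdoor paths from A to M (paths whose first edge points into A):
  P1: A <- J -> T -> Z -> M
  P2: A <- J -> D -> V <- Z -> M
Condition 1 (no descendant of A in the set): holds — descendants of A are {M, V}; none are in {T, Z}.
Condition 2 (every backdoor path blocked by {T, Z}):
  P1: blocked at chain node T ∈ conditioning set.
  P2: blocked at collider V (neither it nor any descendant is in the conditioning set).
{T, Z} satisfies the backdoor criterion.

Yes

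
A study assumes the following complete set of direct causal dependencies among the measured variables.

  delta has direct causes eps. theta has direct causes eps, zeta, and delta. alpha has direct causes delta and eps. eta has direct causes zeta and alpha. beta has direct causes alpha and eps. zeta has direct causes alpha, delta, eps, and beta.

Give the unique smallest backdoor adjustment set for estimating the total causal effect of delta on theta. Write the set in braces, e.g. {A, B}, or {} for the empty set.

{eps}

Variables eligible for adjustment (non-descendants of delta, excluding delta and theta): {eps}.
Backdoor paths from delta to theta:
  P1: delta <- eps -> alpha -> beta -> zeta -> theta
  P2: delta <- eps -> alpha -> zeta -> theta
  P3: delta <- eps -> alpha -> eta <- zeta -> theta
  P4: delta <- eps -> beta <- alpha -> zeta -> theta
  P5: delta <- eps -> beta <- alpha -> eta <- zeta -> theta
  P6: delta <- eps -> beta -> zeta -> theta
  P7: delta <- eps -> zeta -> theta
  P8: delta <- eps -> theta
The empty set is not sufficient: P1 (delta <- eps -> alpha -> beta -> zeta -> theta) has no collider blocking it and no conditioned non-collider, so it is open.
Try {eps}:
  P1: blocked at fork node eps ∈ conditioning set.
  P2: blocked at fork node eps ∈ conditioning set.
  P3: blocked at fork node eps ∈ conditioning set.
  P4: blocked at fork node eps ∈ conditioning set.
  P5: blocked at fork node eps ∈ conditioning set.
  P6: blocked at fork node eps ∈ conditioning set.
  P7: blocked at fork node eps ∈ conditioning set.
  P8: blocked at fork node eps ∈ conditioning set.
{eps} contains no descendant of delta and blocks every backdoor path.
{eps} is the unique smallest valid adjustment set.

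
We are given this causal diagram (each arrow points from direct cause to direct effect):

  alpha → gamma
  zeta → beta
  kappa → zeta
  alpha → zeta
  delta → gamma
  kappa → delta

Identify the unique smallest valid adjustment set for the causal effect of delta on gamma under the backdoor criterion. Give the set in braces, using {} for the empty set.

{}

Variables eligible for adjustment (non-descendants of delta, excluding delta and gamma): {alpha, beta, kappa, zeta}.
Backdoor paths from delta to gamma:
  P1: delta <- kappa -> zeta <- alpha -> gamma
Each backdoor path contains an unconditioned collider, so every path is already blocked with the empty conditioning set:
  P1: blocked at collider zeta (neither it nor any descendant is in the conditioning set).
The empty set is therefore the unique smallest valid set.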